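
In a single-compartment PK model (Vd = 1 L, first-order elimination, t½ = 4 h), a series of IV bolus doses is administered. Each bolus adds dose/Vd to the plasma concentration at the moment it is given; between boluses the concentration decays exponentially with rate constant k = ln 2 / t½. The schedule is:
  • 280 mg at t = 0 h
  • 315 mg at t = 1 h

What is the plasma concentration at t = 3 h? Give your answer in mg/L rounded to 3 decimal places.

389.228 mg/L

k = ln 2 / 4 = 0.17329 per h
Dose 1 (280 mg at t=0 h): 280·exp(−0.17329·3) = 166.489 mg/L
Dose 2 (315 mg at t=1 h): 315·exp(−0.17329·2) = 222.739 mg/L
C(3) = 166.489 + 222.739 = 389.228 mg/L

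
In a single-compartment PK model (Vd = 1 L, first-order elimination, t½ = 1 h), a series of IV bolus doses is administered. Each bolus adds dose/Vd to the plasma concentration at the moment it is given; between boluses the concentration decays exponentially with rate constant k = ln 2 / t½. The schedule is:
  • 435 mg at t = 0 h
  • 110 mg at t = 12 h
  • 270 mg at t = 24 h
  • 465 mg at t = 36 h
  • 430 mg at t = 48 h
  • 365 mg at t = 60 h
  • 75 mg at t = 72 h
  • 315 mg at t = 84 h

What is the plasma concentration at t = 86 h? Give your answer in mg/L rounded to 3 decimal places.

78.755 mg/L

k = ln 2 / 1 = 0.69315 per h
Dose 1 (435 mg at t=0 h): 435·exp(−0.69315·86) = 0.000 mg/L
Dose 2 (110 mg at t=12 h): 110·exp(−0.69315·74) = 0.000 mg/L
Dose 3 (270 mg at t=24 h): 270·exp(−0.69315·62) = 0.000 mg/L
Dose 4 (465 mg at t=36 h): 465·exp(−0.69315·50) = 0.000 mg/L
Dose 5 (430 mg at t=48 h): 430·exp(−0.69315·38) = 0.000 mg/L
Dose 6 (365 mg at t=60 h): 365·exp(−0.69315·26) = 0.000 mg/L
Dose 7 (75 mg at t=72 h): 75·exp(−0.69315·14) = 0.005 mg/L
Dose 8 (315 mg at t=84 h): 315·exp(−0.69315·2) = 78.750 mg/L
C(86) = 0.000 + 0.000 + 0.000 + 0.000 + 0.000 + 0.000 + 0.005 + 78.750 = 78.755 mg/L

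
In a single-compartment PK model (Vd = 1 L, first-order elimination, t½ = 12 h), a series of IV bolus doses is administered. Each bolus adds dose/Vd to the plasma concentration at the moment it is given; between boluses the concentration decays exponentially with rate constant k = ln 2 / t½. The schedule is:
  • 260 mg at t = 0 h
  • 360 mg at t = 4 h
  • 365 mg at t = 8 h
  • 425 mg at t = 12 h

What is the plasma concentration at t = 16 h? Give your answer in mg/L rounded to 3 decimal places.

850.439 mg/L

k = ln 2 / 12 = 0.05776 per h
Dose 1 (260 mg at t=0 h): 260·exp(−0.05776·16) = 103.181 mg/L
Dose 2 (360 mg at t=4 h): 360·exp(−0.05776·12) = 180.000 mg/L
Dose 3 (365 mg at t=8 h): 365·exp(−0.05776·8) = 229.936 mg/L
Dose 4 (425 mg at t=12 h): 425·exp(−0.05776·4) = 337.323 mg/L
C(16) = 103.181 + 180.000 + 229.936 + 337.323 = 850.439 mg/L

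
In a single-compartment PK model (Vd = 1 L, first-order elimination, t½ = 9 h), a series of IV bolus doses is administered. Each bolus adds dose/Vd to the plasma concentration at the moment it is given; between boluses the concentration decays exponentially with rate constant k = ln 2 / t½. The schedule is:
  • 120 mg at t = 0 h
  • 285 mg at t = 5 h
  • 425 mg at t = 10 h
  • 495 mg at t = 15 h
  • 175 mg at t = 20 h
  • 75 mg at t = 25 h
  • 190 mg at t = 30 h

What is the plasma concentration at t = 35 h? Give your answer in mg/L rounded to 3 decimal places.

k = ln 2 / 9 = 0.07702 per h
Dose 1 (120 mg at t=0 h): 120·exp(−0.07702·35) = 8.100 mg/L
Dose 2 (285 mg at t=5 h): 285·exp(−0.07702·30) = 28.276 mg/L
Dose 3 (425 mg at t=10 h): 425·exp(−0.07702·25) = 61.972 mg/L
Dose 4 (495 mg at t=15 h): 495·exp(−0.07702·20) = 106.084 mg/L
Dose 5 (175 mg at t=20 h): 175·exp(−0.07702·15) = 55.122 mg/L
Dose 6 (75 mg at t=25 h): 75·exp(−0.07702·10) = 34.720 mg/L
Dose 7 (190 mg at t=30 h): 190·exp(−0.07702·5) = 129.275 mg/L
C(35) = 8.100 + 28.276 + 61.972 + 106.084 + 55.122 + 34.720 + 129.275 = 423.549 mg/L

423.549 mg/L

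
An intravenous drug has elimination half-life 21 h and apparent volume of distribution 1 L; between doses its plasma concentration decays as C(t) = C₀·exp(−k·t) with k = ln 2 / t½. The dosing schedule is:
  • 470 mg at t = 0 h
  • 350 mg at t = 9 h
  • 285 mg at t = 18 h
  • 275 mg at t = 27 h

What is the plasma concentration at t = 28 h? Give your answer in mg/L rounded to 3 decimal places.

k = ln 2 / 21 = 0.03301 per h
Dose 1 (470 mg at t=0 h): 470·exp(−0.03301·28) = 186.520 mg/L
Dose 2 (350 mg at t=9 h): 350·exp(−0.03301·19) = 186.942 mg/L
Dose 3 (285 mg at t=18 h): 285·exp(−0.03301·10) = 204.879 mg/L
Dose 4 (275 mg at t=27 h): 275·exp(−0.03301·1) = 266.071 mg/L
C(28) = 186.520 + 186.942 + 204.879 + 266.071 = 844.412 mg/L

844.412 mg/L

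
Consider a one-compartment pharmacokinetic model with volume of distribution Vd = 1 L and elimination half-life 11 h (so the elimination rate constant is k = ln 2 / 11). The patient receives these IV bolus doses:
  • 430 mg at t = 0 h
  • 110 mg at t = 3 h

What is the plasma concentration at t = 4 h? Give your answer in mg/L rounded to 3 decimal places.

k = ln 2 / 11 = 0.06301 per h
Dose 1 (430 mg at t=0 h): 430·exp(−0.06301·4) = 334.197 mg/L
Dose 2 (110 mg at t=3 h): 110·exp(−0.06301·1) = 103.282 mg/L
C(4) = 334.197 + 103.282 = 437.480 mg/L

437.480 mg/L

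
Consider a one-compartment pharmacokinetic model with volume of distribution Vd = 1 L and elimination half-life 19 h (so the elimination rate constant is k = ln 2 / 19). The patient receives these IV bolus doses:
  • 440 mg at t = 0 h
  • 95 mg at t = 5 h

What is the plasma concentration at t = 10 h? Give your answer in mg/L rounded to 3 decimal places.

384.663 mg/L

k = ln 2 / 19 = 0.03648 per h
Dose 1 (440 mg at t=0 h): 440·exp(−0.03648·10) = 305.503 mg/L
Dose 2 (95 mg at t=5 h): 95·exp(−0.03648·5) = 79.160 mg/L
C(10) = 305.503 + 79.160 = 384.663 mg/L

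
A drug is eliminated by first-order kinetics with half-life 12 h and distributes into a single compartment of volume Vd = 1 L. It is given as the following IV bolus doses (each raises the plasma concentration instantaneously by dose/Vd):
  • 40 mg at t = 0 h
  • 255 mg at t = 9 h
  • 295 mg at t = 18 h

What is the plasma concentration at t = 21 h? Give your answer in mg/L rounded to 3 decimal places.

387.457 mg/L

k = ln 2 / 12 = 0.05776 per h
Dose 1 (40 mg at t=0 h): 40·exp(−0.05776·21) = 11.892 mg/L
Dose 2 (255 mg at t=9 h): 255·exp(−0.05776·12) = 127.500 mg/L
Dose 3 (295 mg at t=18 h): 295·exp(−0.05776·3) = 248.064 mg/L
C(21) = 11.892 + 127.500 + 248.064 = 387.457 mg/L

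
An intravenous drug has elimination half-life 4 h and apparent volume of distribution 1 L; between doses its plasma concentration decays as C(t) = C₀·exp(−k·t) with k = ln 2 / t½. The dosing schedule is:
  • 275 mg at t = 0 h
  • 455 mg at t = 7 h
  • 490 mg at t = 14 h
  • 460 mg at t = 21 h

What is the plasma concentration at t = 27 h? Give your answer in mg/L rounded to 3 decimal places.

k = ln 2 / 4 = 0.17329 per h
Dose 1 (275 mg at t=0 h): 275·exp(−0.17329·27) = 2.555 mg/L
Dose 2 (455 mg at t=7 h): 455·exp(−0.17329·20) = 14.219 mg/L
Dose 3 (490 mg at t=14 h): 490·exp(−0.17329·13) = 51.505 mg/L
Dose 4 (460 mg at t=21 h): 460·exp(−0.17329·6) = 162.635 mg/L
C(27) = 2.555 + 14.219 + 51.505 + 162.635 = 230.913 mg/L

230.913 mg/L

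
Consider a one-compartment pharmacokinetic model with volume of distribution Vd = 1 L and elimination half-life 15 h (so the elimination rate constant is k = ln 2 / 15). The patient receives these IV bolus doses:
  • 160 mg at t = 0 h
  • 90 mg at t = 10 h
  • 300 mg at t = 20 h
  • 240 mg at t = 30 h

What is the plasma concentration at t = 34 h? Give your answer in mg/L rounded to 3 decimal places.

k = ln 2 / 15 = 0.04621 per h
Dose 1 (160 mg at t=0 h): 160·exp(−0.04621·34) = 33.250 mg/L
Dose 2 (90 mg at t=10 h): 90·exp(−0.04621·24) = 29.689 mg/L
Dose 3 (300 mg at t=20 h): 300·exp(−0.04621·14) = 157.094 mg/L
Dose 4 (240 mg at t=30 h): 240·exp(−0.04621·4) = 199.497 mg/L
C(34) = 33.250 + 29.689 + 157.094 + 199.497 = 419.530 mg/L

419.530 mg/L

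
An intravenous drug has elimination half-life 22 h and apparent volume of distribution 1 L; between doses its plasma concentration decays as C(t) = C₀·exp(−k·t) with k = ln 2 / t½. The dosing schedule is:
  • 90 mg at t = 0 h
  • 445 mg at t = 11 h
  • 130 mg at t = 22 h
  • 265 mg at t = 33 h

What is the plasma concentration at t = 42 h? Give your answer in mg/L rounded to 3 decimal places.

k = ln 2 / 22 = 0.03151 per h
Dose 1 (90 mg at t=0 h): 90·exp(−0.03151·42) = 23.963 mg/L
Dose 2 (445 mg at t=11 h): 445·exp(−0.03151·31) = 167.564 mg/L
Dose 3 (130 mg at t=22 h): 130·exp(−0.03151·20) = 69.228 mg/L
Dose 4 (265 mg at t=33 h): 265·exp(−0.03151·9) = 199.571 mg/L
C(42) = 23.963 + 167.564 + 69.228 + 199.571 = 460.326 mg/L

460.326 mg/L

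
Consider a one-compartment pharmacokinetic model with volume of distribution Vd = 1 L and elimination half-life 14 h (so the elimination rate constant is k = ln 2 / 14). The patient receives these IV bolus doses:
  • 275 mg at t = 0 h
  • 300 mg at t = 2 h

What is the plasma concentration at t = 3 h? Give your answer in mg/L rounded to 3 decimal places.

522.551 mg/L

k = ln 2 / 14 = 0.04951 per h
Dose 1 (275 mg at t=0 h): 275·exp(−0.04951·3) = 237.043 mg/L
Dose 2 (300 mg at t=2 h): 300·exp(−0.04951·1) = 285.509 mg/L
C(3) = 237.043 + 285.509 = 522.551 mg/L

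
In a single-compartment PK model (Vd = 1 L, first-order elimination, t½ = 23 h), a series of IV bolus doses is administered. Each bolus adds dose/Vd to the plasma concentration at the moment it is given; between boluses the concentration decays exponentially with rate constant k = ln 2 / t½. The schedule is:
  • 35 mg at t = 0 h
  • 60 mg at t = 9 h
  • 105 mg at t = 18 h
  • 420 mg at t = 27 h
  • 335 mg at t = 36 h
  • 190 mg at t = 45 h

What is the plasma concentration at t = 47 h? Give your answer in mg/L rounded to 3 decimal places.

720.630 mg/L

k = ln 2 / 23 = 0.03014 per h
Dose 1 (35 mg at t=0 h): 35·exp(−0.03014·47) = 8.490 mg/L
Dose 2 (60 mg at t=9 h): 60·exp(−0.03014·38) = 19.090 mg/L
Dose 3 (105 mg at t=18 h): 105·exp(−0.03014·29) = 43.816 mg/L
Dose 4 (420 mg at t=27 h): 420·exp(−0.03014·20) = 229.871 mg/L
Dose 5 (335 mg at t=36 h): 335·exp(−0.03014·11) = 240.477 mg/L
Dose 6 (190 mg at t=45 h): 190·exp(−0.03014·2) = 178.886 mg/L
C(47) = 8.490 + 19.090 + 43.816 + 229.871 + 240.477 + 178.886 = 720.630 mg/L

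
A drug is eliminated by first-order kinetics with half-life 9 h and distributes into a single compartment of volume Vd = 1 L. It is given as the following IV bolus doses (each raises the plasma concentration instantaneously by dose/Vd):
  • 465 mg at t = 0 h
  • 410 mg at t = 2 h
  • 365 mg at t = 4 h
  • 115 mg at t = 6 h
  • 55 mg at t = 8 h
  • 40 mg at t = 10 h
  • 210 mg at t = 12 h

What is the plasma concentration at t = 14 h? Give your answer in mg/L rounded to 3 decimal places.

796.040 mg/L

k = ln 2 / 9 = 0.07702 per h
Dose 1 (465 mg at t=0 h): 465·exp(−0.07702·14) = 158.192 mg/L
Dose 2 (410 mg at t=2 h): 410·exp(−0.07702·12) = 162.709 mg/L
Dose 3 (365 mg at t=4 h): 365·exp(−0.07702·10) = 168.972 mg/L
Dose 4 (115 mg at t=6 h): 115·exp(−0.07702·8) = 62.103 mg/L
Dose 5 (55 mg at t=8 h): 55·exp(−0.07702·6) = 34.648 mg/L
Dose 6 (40 mg at t=10 h): 40·exp(−0.07702·4) = 29.395 mg/L
Dose 7 (210 mg at t=12 h): 210·exp(−0.07702·2) = 180.021 mg/L
C(14) = 158.192 + 162.709 + 168.972 + 62.103 + 34.648 + 29.395 + 180.021 = 796.040 mg/L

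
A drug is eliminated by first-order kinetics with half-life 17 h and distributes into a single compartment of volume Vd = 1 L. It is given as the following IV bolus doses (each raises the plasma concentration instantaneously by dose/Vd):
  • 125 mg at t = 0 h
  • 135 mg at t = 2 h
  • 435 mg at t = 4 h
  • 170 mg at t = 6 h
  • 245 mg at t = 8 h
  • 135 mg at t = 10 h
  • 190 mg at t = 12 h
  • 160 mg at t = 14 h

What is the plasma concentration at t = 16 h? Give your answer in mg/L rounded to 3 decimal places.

1112.535 mg/L

k = ln 2 / 17 = 0.04077 per h
Dose 1 (125 mg at t=0 h): 125·exp(−0.04077·16) = 65.101 mg/L
Dose 2 (135 mg at t=2 h): 135·exp(−0.04077·14) = 76.283 mg/L
Dose 3 (435 mg at t=4 h): 435·exp(−0.04077·12) = 266.684 mg/L
Dose 4 (170 mg at t=6 h): 170·exp(−0.04077·10) = 113.077 mg/L
Dose 5 (245 mg at t=8 h): 245·exp(−0.04077·8) = 176.809 mg/L
Dose 6 (135 mg at t=10 h): 135·exp(−0.04077·6) = 105.703 mg/L
Dose 7 (190 mg at t=12 h): 190·exp(−0.04077·4) = 161.407 mg/L
Dose 8 (160 mg at t=14 h): 160·exp(−0.04077·2) = 147.470 mg/L
C(16) = 65.101 + 76.283 + 266.684 + 113.077 + 176.809 + 105.703 + 161.407 + 147.470 = 1112.535 mg/L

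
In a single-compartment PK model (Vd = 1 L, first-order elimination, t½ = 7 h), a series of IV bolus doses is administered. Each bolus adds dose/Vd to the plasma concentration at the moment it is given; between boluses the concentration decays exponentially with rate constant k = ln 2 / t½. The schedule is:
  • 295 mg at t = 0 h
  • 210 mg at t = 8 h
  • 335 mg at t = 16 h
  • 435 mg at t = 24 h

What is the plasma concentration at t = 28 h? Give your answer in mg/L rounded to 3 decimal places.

k = ln 2 / 7 = 0.09902 per h
Dose 1 (295 mg at t=0 h): 295·exp(−0.09902·28) = 18.438 mg/L
Dose 2 (210 mg at t=8 h): 210·exp(−0.09902·20) = 28.982 mg/L
Dose 3 (335 mg at t=16 h): 335·exp(−0.09902·12) = 102.092 mg/L
Dose 4 (435 mg at t=24 h): 435·exp(−0.09902·4) = 292.733 mg/L
C(28) = 18.438 + 28.982 + 102.092 + 292.733 = 442.246 mg/L

442.246 mg/L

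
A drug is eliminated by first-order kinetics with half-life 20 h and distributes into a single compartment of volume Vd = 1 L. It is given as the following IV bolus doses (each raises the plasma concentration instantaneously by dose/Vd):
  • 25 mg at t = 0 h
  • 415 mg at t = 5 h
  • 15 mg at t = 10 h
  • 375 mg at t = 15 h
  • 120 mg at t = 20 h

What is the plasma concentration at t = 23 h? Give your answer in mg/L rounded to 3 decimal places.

k = ln 2 / 20 = 0.03466 per h
Dose 1 (25 mg at t=0 h): 25·exp(−0.03466·23) = 11.266 mg/L
Dose 2 (415 mg at t=5 h): 415·exp(−0.03466·18) = 222.393 mg/L
Dose 3 (15 mg at t=10 h): 15·exp(−0.03466·13) = 9.559 mg/L
Dose 4 (375 mg at t=15 h): 375·exp(−0.03466·8) = 284.197 mg/L
Dose 5 (120 mg at t=20 h): 120·exp(−0.03466·3) = 108.150 mg/L
C(23) = 11.266 + 222.393 + 9.559 + 284.197 + 108.150 = 635.565 mg/L

635.565 mg/L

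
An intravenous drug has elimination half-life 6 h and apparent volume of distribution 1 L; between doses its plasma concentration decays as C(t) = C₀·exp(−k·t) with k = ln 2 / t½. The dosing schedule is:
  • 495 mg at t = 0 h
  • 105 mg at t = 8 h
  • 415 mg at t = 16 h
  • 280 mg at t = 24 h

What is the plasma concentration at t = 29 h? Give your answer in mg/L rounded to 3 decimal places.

276.219 mg/L

k = ln 2 / 6 = 0.11552 per h
Dose 1 (495 mg at t=0 h): 495·exp(−0.11552·29) = 17.363 mg/L
Dose 2 (105 mg at t=8 h): 105·exp(−0.11552·21) = 9.281 mg/L
Dose 3 (415 mg at t=16 h): 415·exp(−0.11552·13) = 92.431 mg/L
Dose 4 (280 mg at t=24 h): 280·exp(−0.11552·5) = 157.145 mg/L
C(29) = 17.363 + 9.281 + 92.431 + 157.145 = 276.219 mg/L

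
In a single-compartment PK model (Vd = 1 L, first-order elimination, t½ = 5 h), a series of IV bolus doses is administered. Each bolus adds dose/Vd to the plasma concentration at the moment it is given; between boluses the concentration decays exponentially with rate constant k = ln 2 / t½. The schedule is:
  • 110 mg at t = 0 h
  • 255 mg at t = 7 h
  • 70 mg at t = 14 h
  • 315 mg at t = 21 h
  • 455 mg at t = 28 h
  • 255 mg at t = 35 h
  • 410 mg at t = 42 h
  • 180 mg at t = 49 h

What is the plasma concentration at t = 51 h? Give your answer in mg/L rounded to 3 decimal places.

k = ln 2 / 5 = 0.13863 per h
Dose 1 (110 mg at t=0 h): 110·exp(−0.13863·51) = 0.094 mg/L
Dose 2 (255 mg at t=7 h): 255·exp(−0.13863·44) = 0.572 mg/L
Dose 3 (70 mg at t=14 h): 70·exp(−0.13863·37) = 0.414 mg/L
Dose 4 (315 mg at t=21 h): 315·exp(−0.13863·30) = 4.922 mg/L
Dose 5 (455 mg at t=28 h): 455·exp(−0.13863·23) = 18.762 mg/L
Dose 6 (255 mg at t=35 h): 255·exp(−0.13863·16) = 27.749 mg/L
Dose 7 (410 mg at t=42 h): 410·exp(−0.13863·9) = 117.742 mg/L
Dose 8 (180 mg at t=49 h): 180·exp(−0.13863·2) = 136.414 mg/L
C(51) = 0.094 + 0.572 + 0.414 + 4.922 + 18.762 + 27.749 + 117.742 + 136.414 = 306.669 mg/L

306.669 mg/L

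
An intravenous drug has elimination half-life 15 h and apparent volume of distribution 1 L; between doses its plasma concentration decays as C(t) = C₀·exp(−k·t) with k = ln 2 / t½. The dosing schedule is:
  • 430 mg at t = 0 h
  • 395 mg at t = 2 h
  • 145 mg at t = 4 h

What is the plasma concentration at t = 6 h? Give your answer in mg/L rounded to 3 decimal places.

786.418 mg/L

k = ln 2 / 15 = 0.04621 per h
Dose 1 (430 mg at t=0 h): 430·exp(−0.04621·6) = 325.879 mg/L
Dose 2 (395 mg at t=2 h): 395·exp(−0.04621·4) = 328.339 mg/L
Dose 3 (145 mg at t=4 h): 145·exp(−0.04621·2) = 132.200 mg/L
C(6) = 325.879 + 328.339 + 132.200 = 786.418 mg/L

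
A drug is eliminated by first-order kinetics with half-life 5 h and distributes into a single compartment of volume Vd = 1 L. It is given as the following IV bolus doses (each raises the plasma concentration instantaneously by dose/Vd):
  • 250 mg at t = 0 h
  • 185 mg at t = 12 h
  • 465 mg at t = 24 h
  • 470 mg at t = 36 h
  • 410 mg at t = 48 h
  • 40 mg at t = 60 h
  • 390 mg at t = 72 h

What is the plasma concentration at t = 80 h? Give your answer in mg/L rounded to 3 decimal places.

137.278 mg/L

k = ln 2 / 5 = 0.13863 per h
Dose 1 (250 mg at t=0 h): 250·exp(−0.13863·80) = 0.004 mg/L
Dose 2 (185 mg at t=12 h): 185·exp(−0.13863·68) = 0.015 mg/L
Dose 3 (465 mg at t=24 h): 465·exp(−0.13863·56) = 0.198 mg/L
Dose 4 (470 mg at t=36 h): 470·exp(−0.13863·44) = 1.054 mg/L
Dose 5 (410 mg at t=48 h): 410·exp(−0.13863·32) = 4.855 mg/L
Dose 6 (40 mg at t=60 h): 40·exp(−0.13863·20) = 2.500 mg/L
Dose 7 (390 mg at t=72 h): 390·exp(−0.13863·8) = 128.652 mg/L
C(80) = 0.004 + 0.015 + 0.198 + 1.054 + 4.855 + 2.500 + 128.652 = 137.278 mg/L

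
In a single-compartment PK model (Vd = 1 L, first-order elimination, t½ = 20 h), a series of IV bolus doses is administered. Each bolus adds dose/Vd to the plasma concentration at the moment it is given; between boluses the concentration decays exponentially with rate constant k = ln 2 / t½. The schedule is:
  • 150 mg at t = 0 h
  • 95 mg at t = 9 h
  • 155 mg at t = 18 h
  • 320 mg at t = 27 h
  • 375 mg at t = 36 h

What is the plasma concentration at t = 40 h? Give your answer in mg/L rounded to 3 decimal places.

672.640 mg/L

k = ln 2 / 20 = 0.03466 per h
Dose 1 (150 mg at t=0 h): 150·exp(−0.03466·40) = 37.500 mg/L
Dose 2 (95 mg at t=9 h): 95·exp(−0.03466·31) = 32.443 mg/L
Dose 3 (155 mg at t=18 h): 155·exp(−0.03466·22) = 72.310 mg/L
Dose 4 (320 mg at t=27 h): 320·exp(−0.03466·13) = 203.930 mg/L
Dose 5 (375 mg at t=36 h): 375·exp(−0.03466·4) = 326.456 mg/L
C(40) = 37.500 + 32.443 + 72.310 + 203.930 + 326.456 = 672.640 mg/L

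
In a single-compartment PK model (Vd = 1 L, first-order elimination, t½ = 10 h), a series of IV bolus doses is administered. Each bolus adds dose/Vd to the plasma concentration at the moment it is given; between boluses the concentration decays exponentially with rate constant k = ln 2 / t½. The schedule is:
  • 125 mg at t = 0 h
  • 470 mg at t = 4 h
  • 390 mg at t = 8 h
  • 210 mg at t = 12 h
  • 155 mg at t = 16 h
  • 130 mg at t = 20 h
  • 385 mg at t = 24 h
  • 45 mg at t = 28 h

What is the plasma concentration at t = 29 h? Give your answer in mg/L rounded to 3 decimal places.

702.275 mg/L

k = ln 2 / 10 = 0.06931 per h
Dose 1 (125 mg at t=0 h): 125·exp(−0.06931·29) = 16.746 mg/L
Dose 2 (470 mg at t=4 h): 470·exp(−0.06931·25) = 83.085 mg/L
Dose 3 (390 mg at t=8 h): 390·exp(−0.06931·21) = 90.971 mg/L
Dose 4 (210 mg at t=12 h): 210·exp(−0.06931·17) = 64.635 mg/L
Dose 5 (155 mg at t=16 h): 155·exp(−0.06931·13) = 62.950 mg/L
Dose 6 (130 mg at t=20 h): 130·exp(−0.06931·9) = 69.665 mg/L
Dose 7 (385 mg at t=24 h): 385·exp(−0.06931·5) = 272.236 mg/L
Dose 8 (45 mg at t=28 h): 45·exp(−0.06931·1) = 41.986 mg/L
C(29) = 16.746 + 83.085 + 90.971 + 64.635 + 62.950 + 69.665 + 272.236 + 41.986 = 702.275 mg/L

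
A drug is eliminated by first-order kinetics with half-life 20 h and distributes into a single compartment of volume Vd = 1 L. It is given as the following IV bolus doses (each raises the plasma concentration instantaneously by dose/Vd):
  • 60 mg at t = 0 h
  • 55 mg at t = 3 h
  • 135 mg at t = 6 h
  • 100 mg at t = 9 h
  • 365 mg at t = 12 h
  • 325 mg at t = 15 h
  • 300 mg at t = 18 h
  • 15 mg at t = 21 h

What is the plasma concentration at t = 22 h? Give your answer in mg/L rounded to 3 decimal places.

k = ln 2 / 20 = 0.03466 per h
Dose 1 (60 mg at t=0 h): 60·exp(−0.03466·22) = 27.991 mg/L
Dose 2 (55 mg at t=3 h): 55·exp(−0.03466·19) = 28.470 mg/L
Dose 3 (135 mg at t=6 h): 135·exp(−0.03466·16) = 77.537 mg/L
Dose 4 (100 mg at t=9 h): 100·exp(−0.03466·13) = 63.728 mg/L
Dose 5 (365 mg at t=12 h): 365·exp(−0.03466·10) = 258.094 mg/L
Dose 6 (325 mg at t=15 h): 325·exp(−0.03466·7) = 254.990 mg/L
Dose 7 (300 mg at t=18 h): 300·exp(−0.03466·4) = 261.165 mg/L
Dose 8 (15 mg at t=21 h): 15·exp(−0.03466·1) = 14.489 mg/L
C(22) = 27.991 + 28.470 + 77.537 + 63.728 + 258.094 + 254.990 + 261.165 + 14.489 = 986.464 mg/L

986.464 mg/L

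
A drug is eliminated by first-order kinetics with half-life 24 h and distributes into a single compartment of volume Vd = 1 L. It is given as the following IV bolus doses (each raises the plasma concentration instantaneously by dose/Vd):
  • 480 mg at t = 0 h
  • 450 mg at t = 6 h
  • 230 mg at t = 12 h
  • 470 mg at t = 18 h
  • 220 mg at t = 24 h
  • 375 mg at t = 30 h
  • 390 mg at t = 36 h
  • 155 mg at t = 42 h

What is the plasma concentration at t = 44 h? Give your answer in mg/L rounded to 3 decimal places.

1427.548 mg/L

k = ln 2 / 24 = 0.02888 per h
Dose 1 (480 mg at t=0 h): 480·exp(−0.02888·44) = 134.695 mg/L
Dose 2 (450 mg at t=6 h): 450·exp(−0.02888·38) = 150.169 mg/L
Dose 3 (230 mg at t=12 h): 230·exp(−0.02888·32) = 91.276 mg/L
Dose 4 (470 mg at t=18 h): 470·exp(−0.02888·26) = 221.810 mg/L
Dose 5 (220 mg at t=24 h): 220·exp(−0.02888·20) = 123.471 mg/L
Dose 6 (375 mg at t=30 h): 375·exp(−0.02888·14) = 250.282 mg/L
Dose 7 (390 mg at t=36 h): 390·exp(−0.02888·8) = 309.543 mg/L
Dose 8 (155 mg at t=42 h): 155·exp(−0.02888·2) = 146.301 mg/L
C(44) = 134.695 + 150.169 + 91.276 + 221.810 + 123.471 + 250.282 + 309.543 + 146.301 = 1427.548 mg/L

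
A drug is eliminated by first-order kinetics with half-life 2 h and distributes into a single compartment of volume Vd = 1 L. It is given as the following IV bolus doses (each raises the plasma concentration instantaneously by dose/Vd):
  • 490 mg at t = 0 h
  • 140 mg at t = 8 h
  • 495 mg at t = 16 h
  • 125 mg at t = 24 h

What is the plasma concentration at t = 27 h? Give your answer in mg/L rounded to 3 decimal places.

k = ln 2 / 2 = 0.34657 per h
Dose 1 (490 mg at t=0 h): 490·exp(−0.34657·27) = 0.042 mg/L
Dose 2 (140 mg at t=8 h): 140·exp(−0.34657·19) = 0.193 mg/L
Dose 3 (495 mg at t=16 h): 495·exp(−0.34657·11) = 10.938 mg/L
Dose 4 (125 mg at t=24 h): 125·exp(−0.34657·3) = 44.194 mg/L
C(27) = 0.042 + 0.193 + 10.938 + 44.194 = 55.368 mg/L

55.368 mg/L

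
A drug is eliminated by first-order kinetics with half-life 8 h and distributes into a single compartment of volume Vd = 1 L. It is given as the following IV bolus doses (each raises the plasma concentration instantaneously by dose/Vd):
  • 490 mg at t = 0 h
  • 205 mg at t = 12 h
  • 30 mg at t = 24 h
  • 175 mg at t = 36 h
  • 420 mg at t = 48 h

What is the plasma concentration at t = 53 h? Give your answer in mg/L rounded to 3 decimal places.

325.726 mg/L

k = ln 2 / 8 = 0.08664 per h
Dose 1 (490 mg at t=0 h): 490·exp(−0.08664·53) = 4.964 mg/L
Dose 2 (205 mg at t=12 h): 205·exp(−0.08664·41) = 5.875 mg/L
Dose 3 (30 mg at t=24 h): 30·exp(−0.08664·29) = 2.432 mg/L
Dose 4 (175 mg at t=36 h): 175·exp(−0.08664·17) = 40.119 mg/L
Dose 5 (420 mg at t=48 h): 420·exp(−0.08664·5) = 272.336 mg/L
C(53) = 4.964 + 5.875 + 2.432 + 40.119 + 272.336 = 325.726 mg/L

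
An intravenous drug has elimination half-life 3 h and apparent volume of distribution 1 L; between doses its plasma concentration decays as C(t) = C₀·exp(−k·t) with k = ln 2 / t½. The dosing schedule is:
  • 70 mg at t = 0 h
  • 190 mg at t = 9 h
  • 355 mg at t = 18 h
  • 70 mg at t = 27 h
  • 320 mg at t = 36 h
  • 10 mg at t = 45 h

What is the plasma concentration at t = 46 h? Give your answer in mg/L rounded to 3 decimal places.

41.142 mg/L

k = ln 2 / 3 = 0.23105 per h
Dose 1 (70 mg at t=0 h): 70·exp(−0.23105·46) = 0.002 mg/L
Dose 2 (190 mg at t=9 h): 190·exp(−0.23105·37) = 0.037 mg/L
Dose 3 (355 mg at t=18 h): 355·exp(−0.23105·28) = 0.550 mg/L
Dose 4 (70 mg at t=27 h): 70·exp(−0.23105·19) = 0.868 mg/L
Dose 5 (320 mg at t=36 h): 320·exp(−0.23105·10) = 31.748 mg/L
Dose 6 (10 mg at t=45 h): 10·exp(−0.23105·1) = 7.937 mg/L
C(46) = 0.002 + 0.037 + 0.550 + 0.868 + 31.748 + 7.937 = 41.142 mg/L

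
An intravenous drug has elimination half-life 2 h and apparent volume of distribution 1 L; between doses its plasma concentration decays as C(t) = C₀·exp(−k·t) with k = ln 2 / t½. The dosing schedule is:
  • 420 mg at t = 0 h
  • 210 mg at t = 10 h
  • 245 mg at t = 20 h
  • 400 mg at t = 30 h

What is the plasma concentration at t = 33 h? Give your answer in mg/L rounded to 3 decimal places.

144.205 mg/L

k = ln 2 / 2 = 0.34657 per h
Dose 1 (420 mg at t=0 h): 420·exp(−0.34657·33) = 0.005 mg/L
Dose 2 (210 mg at t=10 h): 210·exp(−0.34657·23) = 0.073 mg/L
Dose 3 (245 mg at t=20 h): 245·exp(−0.34657·13) = 2.707 mg/L
Dose 4 (400 mg at t=30 h): 400·exp(−0.34657·3) = 141.421 mg/L
C(33) = 0.005 + 0.073 + 2.707 + 141.421 = 144.205 mg/L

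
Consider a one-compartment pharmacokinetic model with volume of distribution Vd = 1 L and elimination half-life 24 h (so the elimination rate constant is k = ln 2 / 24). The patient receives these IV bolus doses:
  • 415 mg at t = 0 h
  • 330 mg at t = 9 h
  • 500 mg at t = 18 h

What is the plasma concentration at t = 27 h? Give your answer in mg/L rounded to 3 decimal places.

772.050 mg/L

k = ln 2 / 24 = 0.02888 per h
Dose 1 (415 mg at t=0 h): 415·exp(−0.02888·27) = 190.278 mg/L
Dose 2 (330 mg at t=9 h): 330·exp(−0.02888·18) = 196.219 mg/L
Dose 3 (500 mg at t=18 h): 500·exp(−0.02888·9) = 385.553 mg/L
C(27) = 190.278 + 196.219 + 385.553 = 772.050 mg/L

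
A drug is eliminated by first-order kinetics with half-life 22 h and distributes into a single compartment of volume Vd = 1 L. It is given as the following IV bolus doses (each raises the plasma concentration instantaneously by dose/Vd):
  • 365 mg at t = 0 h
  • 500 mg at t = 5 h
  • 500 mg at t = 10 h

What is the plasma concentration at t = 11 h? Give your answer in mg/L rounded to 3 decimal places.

1156.463 mg/L

k = ln 2 / 22 = 0.03151 per h
Dose 1 (365 mg at t=0 h): 365·exp(−0.03151·11) = 258.094 mg/L
Dose 2 (500 mg at t=5 h): 500·exp(−0.03151·6) = 413.877 mg/L
Dose 3 (500 mg at t=10 h): 500·exp(−0.03151·1) = 484.492 mg/L
C(11) = 258.094 + 413.877 + 484.492 = 1156.463 mg/L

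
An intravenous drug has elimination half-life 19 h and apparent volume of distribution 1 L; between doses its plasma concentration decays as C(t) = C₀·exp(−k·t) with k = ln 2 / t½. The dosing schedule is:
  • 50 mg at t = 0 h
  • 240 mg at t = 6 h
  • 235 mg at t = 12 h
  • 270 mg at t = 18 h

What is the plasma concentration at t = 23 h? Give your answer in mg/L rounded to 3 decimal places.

k = ln 2 / 19 = 0.03648 per h
Dose 1 (50 mg at t=0 h): 50·exp(−0.03648·23) = 21.606 mg/L
Dose 2 (240 mg at t=6 h): 240·exp(−0.03648·17) = 129.083 mg/L
Dose 3 (235 mg at t=12 h): 235·exp(−0.03648·11) = 157.321 mg/L
Dose 4 (270 mg at t=18 h): 270·exp(−0.03648·5) = 224.981 mg/L
C(23) = 21.606 + 129.083 + 157.321 + 224.981 = 532.990 mg/L

532.990 mg/L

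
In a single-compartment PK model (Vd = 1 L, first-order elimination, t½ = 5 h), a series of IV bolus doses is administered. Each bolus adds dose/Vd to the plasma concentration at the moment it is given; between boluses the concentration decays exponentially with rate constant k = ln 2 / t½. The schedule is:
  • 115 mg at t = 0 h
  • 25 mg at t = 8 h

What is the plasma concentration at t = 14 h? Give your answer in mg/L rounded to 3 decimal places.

27.394 mg/L

k = ln 2 / 5 = 0.13863 per h
Dose 1 (115 mg at t=0 h): 115·exp(−0.13863·14) = 16.513 mg/L
Dose 2 (25 mg at t=8 h): 25·exp(−0.13863·6) = 10.882 mg/L
C(14) = 16.513 + 10.882 = 27.394 mg/L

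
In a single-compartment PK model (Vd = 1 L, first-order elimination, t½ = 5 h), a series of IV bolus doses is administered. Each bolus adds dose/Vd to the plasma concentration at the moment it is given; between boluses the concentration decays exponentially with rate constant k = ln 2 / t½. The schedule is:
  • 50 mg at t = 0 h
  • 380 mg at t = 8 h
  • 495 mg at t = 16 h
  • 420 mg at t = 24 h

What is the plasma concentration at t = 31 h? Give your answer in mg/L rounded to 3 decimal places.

237.375 mg/L

k = ln 2 / 5 = 0.13863 per h
Dose 1 (50 mg at t=0 h): 50·exp(−0.13863·31) = 0.680 mg/L
Dose 2 (380 mg at t=8 h): 380·exp(−0.13863·23) = 15.669 mg/L
Dose 3 (495 mg at t=16 h): 495·exp(−0.13863·15) = 61.875 mg/L
Dose 4 (420 mg at t=24 h): 420·exp(−0.13863·7) = 159.150 mg/L
C(31) = 0.680 + 15.669 + 61.875 + 159.150 = 237.375 mg/L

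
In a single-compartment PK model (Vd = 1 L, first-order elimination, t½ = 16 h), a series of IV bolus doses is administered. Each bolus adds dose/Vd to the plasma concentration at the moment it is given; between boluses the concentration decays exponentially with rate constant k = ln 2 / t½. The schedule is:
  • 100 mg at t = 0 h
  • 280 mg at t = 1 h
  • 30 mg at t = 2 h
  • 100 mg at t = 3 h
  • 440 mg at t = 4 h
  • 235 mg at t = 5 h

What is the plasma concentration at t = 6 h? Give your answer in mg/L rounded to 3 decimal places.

1044.137 mg/L

k = ln 2 / 16 = 0.04332 per h
Dose 1 (100 mg at t=0 h): 100·exp(−0.04332·6) = 77.111 mg/L
Dose 2 (280 mg at t=1 h): 280·exp(−0.04332·5) = 225.469 mg/L
Dose 3 (30 mg at t=2 h): 30·exp(−0.04332·4) = 25.227 mg/L
Dose 4 (100 mg at t=3 h): 100·exp(−0.04332·3) = 87.813 mg/L
Dose 5 (440 mg at t=4 h): 440·exp(−0.04332·2) = 403.482 mg/L
Dose 6 (235 mg at t=5 h): 235·exp(−0.04332·1) = 225.037 mg/L
C(6) = 77.111 + 225.469 + 25.227 + 87.813 + 403.482 + 225.037 = 1044.137 mg/L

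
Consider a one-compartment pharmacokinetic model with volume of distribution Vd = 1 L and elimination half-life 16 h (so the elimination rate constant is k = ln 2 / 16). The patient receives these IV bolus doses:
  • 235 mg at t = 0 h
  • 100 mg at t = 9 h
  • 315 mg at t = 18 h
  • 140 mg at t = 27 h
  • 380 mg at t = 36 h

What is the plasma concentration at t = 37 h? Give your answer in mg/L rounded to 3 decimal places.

k = ln 2 / 16 = 0.04332 per h
Dose 1 (235 mg at t=0 h): 235·exp(−0.04332·37) = 47.308 mg/L
Dose 2 (100 mg at t=9 h): 100·exp(−0.04332·28) = 29.730 mg/L
Dose 3 (315 mg at t=18 h): 315·exp(−0.04332·19) = 138.305 mg/L
Dose 4 (140 mg at t=27 h): 140·exp(−0.04332·10) = 90.779 mg/L
Dose 5 (380 mg at t=36 h): 380·exp(−0.04332·1) = 363.889 mg/L
C(37) = 47.308 + 29.730 + 138.305 + 90.779 + 363.889 = 670.011 mg/L

670.011 mg/L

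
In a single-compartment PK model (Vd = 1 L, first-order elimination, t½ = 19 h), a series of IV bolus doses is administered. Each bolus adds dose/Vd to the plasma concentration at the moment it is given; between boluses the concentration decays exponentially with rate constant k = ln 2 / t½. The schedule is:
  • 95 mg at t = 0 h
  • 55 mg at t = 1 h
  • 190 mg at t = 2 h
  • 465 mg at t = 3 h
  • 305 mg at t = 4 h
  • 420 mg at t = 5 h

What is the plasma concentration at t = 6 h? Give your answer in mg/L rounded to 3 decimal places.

k = ln 2 / 19 = 0.03648 per h
Dose 1 (95 mg at t=0 h): 95·exp(−0.03648·6) = 76.324 mg/L
Dose 2 (55 mg at t=1 h): 55·exp(−0.03648·5) = 45.829 mg/L
Dose 3 (190 mg at t=2 h): 190·exp(−0.03648·4) = 164.202 mg/L
Dose 4 (465 mg at t=3 h): 465·exp(−0.03648·3) = 416.794 mg/L
Dose 5 (305 mg at t=4 h): 305·exp(−0.03648·2) = 283.539 mg/L
Dose 6 (420 mg at t=5 h): 420·exp(−0.03648·1) = 404.954 mg/L
C(6) = 76.324 + 45.829 + 164.202 + 416.794 + 283.539 + 404.954 = 1391.643 mg/L

1391.643 mg/L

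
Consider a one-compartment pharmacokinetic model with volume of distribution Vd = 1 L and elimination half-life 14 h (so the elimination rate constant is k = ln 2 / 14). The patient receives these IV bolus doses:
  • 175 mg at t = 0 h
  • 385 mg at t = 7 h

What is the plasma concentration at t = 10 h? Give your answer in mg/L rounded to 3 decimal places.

k = ln 2 / 14 = 0.04951 per h
Dose 1 (175 mg at t=0 h): 175·exp(−0.04951·10) = 106.664 mg/L
Dose 2 (385 mg at t=7 h): 385·exp(−0.04951·3) = 331.860 mg/L
C(10) = 106.664 + 331.860 = 438.523 mg/L

438.523 mg/L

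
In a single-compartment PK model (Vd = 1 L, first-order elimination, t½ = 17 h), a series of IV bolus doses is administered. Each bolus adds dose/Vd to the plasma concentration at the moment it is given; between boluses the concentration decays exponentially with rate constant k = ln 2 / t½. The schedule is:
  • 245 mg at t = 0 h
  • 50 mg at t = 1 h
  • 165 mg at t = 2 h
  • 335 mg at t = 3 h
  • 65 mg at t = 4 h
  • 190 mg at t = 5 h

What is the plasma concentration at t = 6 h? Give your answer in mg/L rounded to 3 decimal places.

k = ln 2 / 17 = 0.04077 per h
Dose 1 (245 mg at t=0 h): 245·exp(−0.04077·6) = 191.832 mg/L
Dose 2 (50 mg at t=1 h): 50·exp(−0.04077·5) = 40.779 mg/L
Dose 3 (165 mg at t=2 h): 165·exp(−0.04077·4) = 140.169 mg/L
Dose 4 (335 mg at t=3 h): 335·exp(−0.04077·3) = 296.430 mg/L
Dose 5 (65 mg at t=4 h): 65·exp(−0.04077·2) = 59.910 mg/L
Dose 6 (190 mg at t=5 h): 190·exp(−0.04077·1) = 182.409 mg/L
C(6) = 191.832 + 40.779 + 140.169 + 296.430 + 59.910 + 182.409 = 911.528 mg/L

911.528 mg/L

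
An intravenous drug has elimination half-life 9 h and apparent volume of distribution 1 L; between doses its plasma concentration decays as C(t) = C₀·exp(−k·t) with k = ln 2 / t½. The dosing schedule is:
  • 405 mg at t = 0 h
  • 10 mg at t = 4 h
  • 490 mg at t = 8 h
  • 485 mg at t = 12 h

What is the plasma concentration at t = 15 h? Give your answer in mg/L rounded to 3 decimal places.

k = ln 2 / 9 = 0.07702 per h
Dose 1 (405 mg at t=0 h): 405·exp(−0.07702·15) = 127.567 mg/L
Dose 2 (10 mg at t=4 h): 10·exp(−0.07702·11) = 4.286 mg/L
Dose 3 (490 mg at t=8 h): 490·exp(−0.07702·7) = 285.800 mg/L
Dose 4 (485 mg at t=12 h): 485·exp(−0.07702·3) = 384.945 mg/L
C(15) = 127.567 + 4.286 + 285.800 + 384.945 = 802.598 mg/L

802.598 mg/L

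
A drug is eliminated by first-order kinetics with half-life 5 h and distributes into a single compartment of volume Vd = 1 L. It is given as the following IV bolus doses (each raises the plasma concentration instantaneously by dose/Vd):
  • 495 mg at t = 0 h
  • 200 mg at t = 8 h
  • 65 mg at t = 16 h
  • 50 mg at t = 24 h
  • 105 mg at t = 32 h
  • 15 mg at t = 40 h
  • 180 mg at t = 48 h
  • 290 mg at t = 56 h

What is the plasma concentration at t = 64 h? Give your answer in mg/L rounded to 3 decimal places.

k = ln 2 / 5 = 0.13863 per h
Dose 1 (495 mg at t=0 h): 495·exp(−0.13863·64) = 0.069 mg/L
Dose 2 (200 mg at t=8 h): 200·exp(−0.13863·56) = 0.085 mg/L
Dose 3 (65 mg at t=16 h): 65·exp(−0.13863·48) = 0.084 mg/L
Dose 4 (50 mg at t=24 h): 50·exp(−0.13863·40) = 0.195 mg/L
Dose 5 (105 mg at t=32 h): 105·exp(−0.13863·32) = 1.243 mg/L
Dose 6 (15 mg at t=40 h): 15·exp(−0.13863·24) = 0.538 mg/L
Dose 7 (180 mg at t=48 h): 180·exp(−0.13863·16) = 19.587 mg/L
Dose 8 (290 mg at t=56 h): 290·exp(−0.13863·8) = 95.664 mg/L
C(64) = 0.069 + 0.085 + 0.084 + 0.195 + 1.243 + 0.538 + 19.587 + 95.664 = 117.467 mg/L

117.467 mg/L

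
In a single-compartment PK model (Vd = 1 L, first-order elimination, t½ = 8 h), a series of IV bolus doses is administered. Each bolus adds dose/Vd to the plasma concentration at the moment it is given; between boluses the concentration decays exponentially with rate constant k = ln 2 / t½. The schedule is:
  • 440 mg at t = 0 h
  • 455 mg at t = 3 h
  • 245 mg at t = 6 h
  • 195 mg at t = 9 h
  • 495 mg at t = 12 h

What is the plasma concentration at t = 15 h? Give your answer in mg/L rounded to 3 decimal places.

k = ln 2 / 8 = 0.08664 per h
Dose 1 (440 mg at t=0 h): 440·exp(−0.08664·15) = 119.956 mg/L
Dose 2 (455 mg at t=3 h): 455·exp(−0.08664·12) = 160.867 mg/L
Dose 3 (245 mg at t=6 h): 245·exp(−0.08664·9) = 112.333 mg/L
Dose 4 (195 mg at t=9 h): 195·exp(−0.08664·6) = 115.948 mg/L
Dose 5 (495 mg at t=12 h): 495·exp(−0.08664·3) = 381.697 mg/L
C(15) = 119.956 + 160.867 + 112.333 + 115.948 + 381.697 = 890.801 mg/L

890.801 mg/L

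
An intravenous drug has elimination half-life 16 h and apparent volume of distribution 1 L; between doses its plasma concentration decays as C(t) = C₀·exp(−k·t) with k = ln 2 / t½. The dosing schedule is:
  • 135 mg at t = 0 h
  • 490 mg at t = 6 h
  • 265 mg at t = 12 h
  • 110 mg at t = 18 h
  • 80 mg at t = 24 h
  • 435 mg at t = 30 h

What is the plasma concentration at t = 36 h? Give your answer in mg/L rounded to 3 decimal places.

689.093 mg/L

k = ln 2 / 16 = 0.04332 per h
Dose 1 (135 mg at t=0 h): 135·exp(−0.04332·36) = 28.380 mg/L
Dose 2 (490 mg at t=6 h): 490·exp(−0.04332·30) = 133.587 mg/L
Dose 3 (265 mg at t=12 h): 265·exp(−0.04332·24) = 93.692 mg/L
Dose 4 (110 mg at t=18 h): 110·exp(−0.04332·18) = 50.435 mg/L
Dose 5 (80 mg at t=24 h): 80·exp(−0.04332·12) = 47.568 mg/L
Dose 6 (435 mg at t=30 h): 435·exp(−0.04332·6) = 335.431 mg/L
C(36) = 28.380 + 133.587 + 93.692 + 50.435 + 47.568 + 335.431 = 689.093 mg/L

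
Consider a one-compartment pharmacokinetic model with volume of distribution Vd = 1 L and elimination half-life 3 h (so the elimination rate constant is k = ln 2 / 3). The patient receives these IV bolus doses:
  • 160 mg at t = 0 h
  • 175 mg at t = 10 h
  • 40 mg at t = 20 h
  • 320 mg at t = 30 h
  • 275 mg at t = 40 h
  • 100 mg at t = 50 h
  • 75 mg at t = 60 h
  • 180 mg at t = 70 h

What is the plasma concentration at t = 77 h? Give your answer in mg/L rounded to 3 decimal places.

k = ln 2 / 3 = 0.23105 per h
Dose 1 (160 mg at t=0 h): 160·exp(−0.23105·77) = 0.000 mg/L
Dose 2 (175 mg at t=10 h): 175·exp(−0.23105·67) = 0.000 mg/L
Dose 3 (40 mg at t=20 h): 40·exp(−0.23105·57) = 0.000 mg/L
Dose 4 (320 mg at t=30 h): 320·exp(−0.23105·47) = 0.006 mg/L
Dose 5 (275 mg at t=40 h): 275·exp(−0.23105·37) = 0.053 mg/L
Dose 6 (100 mg at t=50 h): 100·exp(−0.23105·27) = 0.195 mg/L
Dose 7 (75 mg at t=60 h): 75·exp(−0.23105·17) = 1.476 mg/L
Dose 8 (180 mg at t=70 h): 180·exp(−0.23105·7) = 35.717 mg/L
C(77) = 0.000 + 0.000 + 0.000 + 0.006 + 0.053 + 0.195 + 1.476 + 35.717 = 37.448 mg/L

37.448 mg/L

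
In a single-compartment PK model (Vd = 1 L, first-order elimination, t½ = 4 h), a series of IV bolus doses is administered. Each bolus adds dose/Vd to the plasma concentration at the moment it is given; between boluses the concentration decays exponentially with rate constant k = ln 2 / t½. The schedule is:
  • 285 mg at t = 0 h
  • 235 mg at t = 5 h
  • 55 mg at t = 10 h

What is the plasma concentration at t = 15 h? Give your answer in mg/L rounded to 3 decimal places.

k = ln 2 / 4 = 0.17329 per h
Dose 1 (285 mg at t=0 h): 285·exp(−0.17329·15) = 21.183 mg/L
Dose 2 (235 mg at t=5 h): 235·exp(−0.17329·10) = 41.543 mg/L
Dose 3 (55 mg at t=10 h): 55·exp(−0.17329·5) = 23.125 mg/L
C(15) = 21.183 + 41.543 + 23.125 = 85.850 mg/L

85.850 mg/L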